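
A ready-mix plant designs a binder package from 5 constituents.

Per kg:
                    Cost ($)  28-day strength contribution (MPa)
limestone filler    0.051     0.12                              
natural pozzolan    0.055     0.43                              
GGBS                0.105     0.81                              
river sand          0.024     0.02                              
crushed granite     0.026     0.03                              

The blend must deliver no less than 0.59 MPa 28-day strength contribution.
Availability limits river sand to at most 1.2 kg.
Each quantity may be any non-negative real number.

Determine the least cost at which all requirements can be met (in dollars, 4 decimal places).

$0.0755

Let x1 = kg of limestone filler, x2 = kg of natural pozzolan, x3 = kg of GGBS, x4 = kg of river sand, x5 = kg of crushed granite.
min 0.051x1 + 0.055x2 + 0.105x3 + 0.024x4 + 0.026x5 with:
  0.12x1 + 0.43x2 + 0.81x3 + 0.02x4 + 0.03x5 ≥ 0.59   (28-day strength contribution)
  x4 ≤ 1.2
  x1, x2, x3, x4, x5 ≥ 0.
The cheapest feasible vertex uses only natural pozzolan; limestone filler, GGBS, river sand, crushed granite are not used. The 28-day strength contribution requirement is met with equality.
So natural pozzolan = 1.372 kg.
Total cost: 0.055·1.372 = 0.075460.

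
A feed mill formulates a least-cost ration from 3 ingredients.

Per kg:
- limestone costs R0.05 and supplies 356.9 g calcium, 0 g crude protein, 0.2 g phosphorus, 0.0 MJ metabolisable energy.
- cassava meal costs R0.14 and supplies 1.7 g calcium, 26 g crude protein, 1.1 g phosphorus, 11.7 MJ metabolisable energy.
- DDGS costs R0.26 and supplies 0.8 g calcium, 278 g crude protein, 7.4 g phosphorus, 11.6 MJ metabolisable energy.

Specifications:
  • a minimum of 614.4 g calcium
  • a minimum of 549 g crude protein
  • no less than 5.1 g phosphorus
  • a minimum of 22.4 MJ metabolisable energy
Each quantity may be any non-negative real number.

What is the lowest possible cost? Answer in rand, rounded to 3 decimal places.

R0.599

This is a linear program. Let x1 = kg of limestone, x2 = kg of cassava meal, x3 = kg of DDGS.
Minimize 0.05x1 + 0.14x2 + 0.26x3 with:
  356.9x1 + 1.7x2 + 0.8x3 ≥ 614.4   (calcium)
  26x2 + 278x3 ≥ 549   (crude protein)
  0.2x1 + 1.1x2 + 7.4x3 ≥ 5.1   (phosphorus)
  11.7x2 + 11.6x3 ≥ 22.4   (metabolisable energy)
  x1, x2, x3 ≥ 0.
The cheapest feasible vertex uses only limestone, DDGS; cassava meal is not used. There the calcium and crude protein constraints are tight.
So limestone = 1.717 kg, DDGS = 1.975 kg.
Objective = 0.05·1.717 + 0.26·1.975 = 0.59935.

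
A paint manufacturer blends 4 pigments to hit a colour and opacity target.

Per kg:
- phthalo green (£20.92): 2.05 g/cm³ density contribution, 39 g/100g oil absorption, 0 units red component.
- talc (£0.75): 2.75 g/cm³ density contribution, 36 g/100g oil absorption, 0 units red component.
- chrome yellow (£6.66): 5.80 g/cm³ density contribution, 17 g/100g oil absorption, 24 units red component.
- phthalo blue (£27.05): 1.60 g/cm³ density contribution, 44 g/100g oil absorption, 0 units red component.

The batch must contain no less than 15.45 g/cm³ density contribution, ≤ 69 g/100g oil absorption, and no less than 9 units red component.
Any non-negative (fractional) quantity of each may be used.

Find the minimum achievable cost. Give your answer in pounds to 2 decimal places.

£15.70

Treat it as an LP. Let x1 = kg of phthalo green, x2 = kg of talc, x3 = kg of chrome yellow, x4 = kg of phthalo blue.
Minimise 20.92x1 + 0.75x2 + 6.66x3 + 27.05x4 s.t.:
  2.05x1 + 2.75x2 + 5.8x3 + 1.6x4 ≥ 15.45   (density contribution)
  39x1 + 36x2 + 17x3 + 44x4 ≤ 69   (oil absorption)
  24x3 ≥ 9   (red component)
  x1, x2, x3, x4 ≥ 0.
At the optimum only talc, chrome yellow are positive (phthalo green, phthalo blue = 0). There the density contribution and oil absorption constraints are tight.
So talc = 0.84881 kg, chrome yellow = 2.2613 kg.
Total cost: 0.75·0.84881 + 6.66·2.2613 = 15.6969.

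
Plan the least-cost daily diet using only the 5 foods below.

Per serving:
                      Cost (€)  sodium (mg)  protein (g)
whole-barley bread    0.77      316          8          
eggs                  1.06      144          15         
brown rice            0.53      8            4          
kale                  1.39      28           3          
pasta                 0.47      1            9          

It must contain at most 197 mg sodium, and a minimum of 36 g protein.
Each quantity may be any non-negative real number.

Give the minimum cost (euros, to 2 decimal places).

Let x1 = servings of whole-barley bread, x2 = servings of eggs, x3 = servings of brown rice, x4 = servings of kale, x5 = servings of pasta.
Minimise 0.77x1 + 1.06x2 + 0.53x3 + 1.39x4 + 0.47x5 subject to:
  316x1 + 144x2 + 8x3 + 28x4 + 1x5 ≤ 197   (sodium)
  8x1 + 15x2 + 4x3 + 3x4 + 9x5 ≥ 36   (protein)
  x1, x2, x3, x4, x5 ≥ 0.
The optimal basis is {pasta}; whole-barley bread, eggs, brown rice, kale drop out. Binding constraint: protein.
Solving gives x5 = 4.
Cost = 0.47·4 = 1.8800.

€1.88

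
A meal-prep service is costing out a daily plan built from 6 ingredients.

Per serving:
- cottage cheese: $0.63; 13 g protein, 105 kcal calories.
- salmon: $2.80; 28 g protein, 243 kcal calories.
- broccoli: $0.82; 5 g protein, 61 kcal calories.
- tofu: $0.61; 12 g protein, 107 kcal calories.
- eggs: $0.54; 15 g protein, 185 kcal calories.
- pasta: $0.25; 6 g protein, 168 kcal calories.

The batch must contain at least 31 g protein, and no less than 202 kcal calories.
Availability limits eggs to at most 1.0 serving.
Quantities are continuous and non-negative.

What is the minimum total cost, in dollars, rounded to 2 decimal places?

$1.21

Treat it as an LP. Let x1 = servings of cottage cheese, x2 = servings of salmon, x3 = servings of broccoli, x4 = servings of tofu, x5 = servings of eggs, x6 = servings of pasta.
Minimise 0.63x1 + 2.8x2 + 0.82x3 + 0.61x4 + 0.54x5 + 0.25x6 subject to:
  13x1 + 28x2 + 5x3 + 12x4 + 15x5 + 6x6 ≥ 31   (protein)
  105x1 + 243x2 + 61x3 + 107x4 + 185x5 + 168x6 ≥ 202   (calories)
  x5 ≤ 1
  x1, x2, x3, x4, x5, x6 ≥ 0.
At the optimum only eggs, pasta are positive (cottage cheese, salmon, broccoli, tofu = 0). The protein and the eggs cap requirements are met with equality.
That vertex is x5 = 1, x6 = 2.667.
Cost = 0.54·1 + 0.25·2.667 = 1.2068.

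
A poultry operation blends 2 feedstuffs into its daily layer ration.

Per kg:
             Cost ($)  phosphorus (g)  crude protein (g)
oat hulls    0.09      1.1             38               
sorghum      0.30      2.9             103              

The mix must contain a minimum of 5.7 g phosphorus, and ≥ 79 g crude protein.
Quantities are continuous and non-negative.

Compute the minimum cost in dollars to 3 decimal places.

$0.466

Let x1 = kg of oat hulls, x2 = kg of sorghum.
Minimise 0.09x1 + 0.3x2 with:
  1.1x1 + 2.9x2 ≥ 5.7   (phosphorus)
  38x1 + 103x2 ≥ 79   (crude protein)
  x1, x2 ≥ 0.
At the optimum only oat hulls is positive (sorghum = 0). There the phosphorus constraint is tight.
That vertex is x1 = 5.182.
Total cost: 0.09·5.182 = 0.46638.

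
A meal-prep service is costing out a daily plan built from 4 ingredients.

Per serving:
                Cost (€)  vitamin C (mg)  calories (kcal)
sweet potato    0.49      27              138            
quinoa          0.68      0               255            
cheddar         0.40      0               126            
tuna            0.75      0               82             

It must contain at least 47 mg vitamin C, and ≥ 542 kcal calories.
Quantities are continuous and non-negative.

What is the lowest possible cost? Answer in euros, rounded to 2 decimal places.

Set it up as a linear program. Let x1 = servings of sweet potato, x2 = servings of quinoa, x3 = servings of cheddar, x4 = servings of tuna.
min 0.49x1 + 0.68x2 + 0.4x3 + 0.75x4 s.t.:
  27x1 ≥ 47   (vitamin C)
  138x1 + 255x2 + 126x3 + 82x4 ≥ 542   (calories)
  x1, x2, x3, x4 ≥ 0.
At the optimum only sweet potato, quinoa are positive (cheddar, tuna = 0). There the vitamin C and calories constraints are tight.
That vertex is x1 = 1.741, x2 = 1.183.
Hence cost = 0.49·1.741 + 0.68·1.183 = €1.6575.

€1.66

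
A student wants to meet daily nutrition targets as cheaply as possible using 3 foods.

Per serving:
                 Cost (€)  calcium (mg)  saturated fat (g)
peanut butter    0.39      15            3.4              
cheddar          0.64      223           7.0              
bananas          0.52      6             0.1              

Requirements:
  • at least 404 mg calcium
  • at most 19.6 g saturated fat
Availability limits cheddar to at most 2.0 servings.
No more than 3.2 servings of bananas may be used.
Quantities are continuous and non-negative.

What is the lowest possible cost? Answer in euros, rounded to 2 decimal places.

Let x1 = servings of peanut butter, x2 = servings of cheddar, x3 = servings of bananas.
Minimize 0.39x1 + 0.64x2 + 0.52x3 with:
  15x1 + 223x2 + 6x3 ≥ 404   (calcium)
  3.4x1 + 7x2 + 0.1x3 ≤ 19.6   (saturated fat)
  x2 ≤ 2
  x3 ≤ 3.2
  x1, x2, x3 ≥ 0.
The cheapest feasible vertex uses only cheddar; peanut butter, bananas are not used. There the calcium constraint is tight.
That vertex is x2 = 1.812.
Cost = 0.64·1.812 = 1.1597.

€1.16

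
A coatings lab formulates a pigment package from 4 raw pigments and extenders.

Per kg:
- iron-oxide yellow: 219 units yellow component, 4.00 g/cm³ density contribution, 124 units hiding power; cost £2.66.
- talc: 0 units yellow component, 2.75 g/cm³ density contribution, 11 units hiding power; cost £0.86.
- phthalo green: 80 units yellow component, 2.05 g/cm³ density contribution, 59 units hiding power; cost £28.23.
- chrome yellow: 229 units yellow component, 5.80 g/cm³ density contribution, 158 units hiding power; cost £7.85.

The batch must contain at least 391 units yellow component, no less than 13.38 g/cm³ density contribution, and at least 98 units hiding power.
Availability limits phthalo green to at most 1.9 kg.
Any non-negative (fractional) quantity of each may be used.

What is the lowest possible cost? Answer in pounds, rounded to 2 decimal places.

Treat it as an LP. Let x1 = kg of iron-oxide yellow, x2 = kg of talc, x3 = kg of phthalo green, x4 = kg of chrome yellow.
Minimize 2.66x1 + 0.86x2 + 28.23x3 + 7.85x4 s.t.:
  219x1 + 80x3 + 229x4 ≥ 391   (yellow component)
  4x1 + 2.75x2 + 2.05x3 + 5.8x4 ≥ 13.38   (density contribution)
  124x1 + 11x2 + 59x3 + 158x4 ≥ 98   (hiding power)
  x3 ≤ 1.9
  x1, x2, x3, x4 ≥ 0.
The optimal basis is {iron-oxide yellow, talc}; phthalo green, chrome yellow drop out. Binding constraints: yellow component and density contribution.
Optimal quantities: iron-oxide yellow = 1.785 kg, talc = 2.269 kg.
Total cost: 2.66·1.785 + 0.86·2.269 = 6.6994.

£6.70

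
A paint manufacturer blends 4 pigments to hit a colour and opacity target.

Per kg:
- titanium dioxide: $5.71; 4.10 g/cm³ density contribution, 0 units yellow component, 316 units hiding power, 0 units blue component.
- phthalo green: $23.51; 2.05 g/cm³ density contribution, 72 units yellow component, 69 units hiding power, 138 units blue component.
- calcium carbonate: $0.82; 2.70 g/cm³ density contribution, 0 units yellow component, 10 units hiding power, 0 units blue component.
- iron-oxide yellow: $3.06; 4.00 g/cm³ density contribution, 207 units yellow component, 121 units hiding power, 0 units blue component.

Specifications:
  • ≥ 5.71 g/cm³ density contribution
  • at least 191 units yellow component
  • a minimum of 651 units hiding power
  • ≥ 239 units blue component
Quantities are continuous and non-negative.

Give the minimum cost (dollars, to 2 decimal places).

$50.60

Let x1 = kg of titanium dioxide, x2 = kg of phthalo green, x3 = kg of calcium carbonate, x4 = kg of iron-oxide yellow.
Minimise 5.71x1 + 23.51x2 + 0.82x3 + 3.06x4 subject to:
  4.1x1 + 2.05x2 + 2.7x3 + 4x4 ≥ 5.71   (density contribution)
  72x2 + 207x4 ≥ 191   (yellow component)
  316x1 + 69x2 + 10x3 + 121x4 ≥ 651   (hiding power)
  138x2 ≥ 239   (blue component)
  x1, x2, x3, x4 ≥ 0.
The optimal basis is {titanium dioxide, phthalo green, iron-oxide yellow}; calcium carbonate drops out. The yellow component, hiding power, blue component requirements are met with equality.
That vertex is x1 = 1.559, x2 = 1.732, x4 = 0.3203.
Cost = 5.71·1.559 + 23.51·1.732 + 3.06·0.3203 = 50.6013.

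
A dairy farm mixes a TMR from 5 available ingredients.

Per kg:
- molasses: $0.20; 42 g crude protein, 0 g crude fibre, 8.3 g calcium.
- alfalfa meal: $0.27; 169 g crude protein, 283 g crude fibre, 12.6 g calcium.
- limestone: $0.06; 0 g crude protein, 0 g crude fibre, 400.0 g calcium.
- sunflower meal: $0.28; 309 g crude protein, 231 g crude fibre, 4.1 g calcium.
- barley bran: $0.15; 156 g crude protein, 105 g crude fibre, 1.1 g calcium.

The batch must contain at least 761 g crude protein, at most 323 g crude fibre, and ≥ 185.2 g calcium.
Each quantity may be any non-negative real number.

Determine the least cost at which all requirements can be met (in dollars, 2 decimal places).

Let x1 = kg of molasses, x2 = kg of alfalfa meal, x3 = kg of limestone, x4 = kg of sunflower meal, x5 = kg of barley bran.
Minimize 0.2x1 + 0.27x2 + 0.06x3 + 0.28x4 + 0.15x5 s.t.:
  42x1 + 169x2 + 309x4 + 156x5 ≥ 761   (crude protein)
  283x2 + 231x4 + 105x5 ≤ 323   (crude fibre)
  8.3x1 + 12.6x2 + 400x3 + 4.1x4 + 1.1x5 ≥ 185.2   (calcium)
  x1, x2, x3, x4, x5 ≥ 0.
The cheapest feasible vertex uses only molasses, limestone, barley bran; alfalfa meal, sunflower meal are not used. There the crude protein, crude fibre, calcium constraints are tight.
So molasses = 6.693 kg, limestone = 0.3157 kg, barley bran = 3.076 kg.
Cost = 0.2·6.693 + 0.06·0.3157 + 0.15·3.076 = 1.8189.

$1.82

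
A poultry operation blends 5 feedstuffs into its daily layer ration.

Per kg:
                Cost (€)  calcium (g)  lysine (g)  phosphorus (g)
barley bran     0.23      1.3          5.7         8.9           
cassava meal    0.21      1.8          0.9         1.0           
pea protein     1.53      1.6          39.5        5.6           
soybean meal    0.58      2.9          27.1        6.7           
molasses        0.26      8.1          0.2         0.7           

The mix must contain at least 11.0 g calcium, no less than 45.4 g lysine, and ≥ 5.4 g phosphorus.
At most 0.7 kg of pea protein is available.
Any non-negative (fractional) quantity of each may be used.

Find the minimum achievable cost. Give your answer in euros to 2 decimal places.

Let x1 = kg of barley bran, x2 = kg of cassava meal, x3 = kg of pea protein, x4 = kg of soybean meal, x5 = kg of molasses.
min 0.23x1 + 0.21x2 + 1.53x3 + 0.58x4 + 0.26x5 subject to:
  1.3x1 + 1.8x2 + 1.6x3 + 2.9x4 + 8.1x5 ≥ 11   (calcium)
  5.7x1 + 0.9x2 + 39.5x3 + 27.1x4 + 0.2x5 ≥ 45.4   (lysine)
  8.9x1 + 1x2 + 5.6x3 + 6.7x4 + 0.7x5 ≥ 5.4   (phosphorus)
  x3 ≤ 0.7
  x1, x2, x3, x4, x5 ≥ 0.
The minimum-cost mix takes nothing from barley bran, cassava meal, pea protein — only soybean meal, molasses. Binding constraints: calcium and lysine.
That vertex is x4 = 1.67, x5 = 0.7602.
Objective = 0.58·1.67 + 0.26·0.7602 = 1.1663.

€1.17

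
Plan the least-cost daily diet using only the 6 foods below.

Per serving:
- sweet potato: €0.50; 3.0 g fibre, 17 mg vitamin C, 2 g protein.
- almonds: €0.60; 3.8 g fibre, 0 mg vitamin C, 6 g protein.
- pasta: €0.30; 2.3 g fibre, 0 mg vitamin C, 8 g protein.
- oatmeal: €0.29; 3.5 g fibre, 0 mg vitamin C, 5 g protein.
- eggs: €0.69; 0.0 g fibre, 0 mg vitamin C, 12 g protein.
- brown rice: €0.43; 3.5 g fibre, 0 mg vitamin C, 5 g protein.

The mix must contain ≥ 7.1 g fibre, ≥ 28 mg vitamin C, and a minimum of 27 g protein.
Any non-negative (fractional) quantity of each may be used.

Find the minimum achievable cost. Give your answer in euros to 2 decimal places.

Let x1 = servings of sweet potato, x2 = servings of almonds, x3 = servings of pasta, x4 = servings of oatmeal, x5 = servings of eggs, x6 = servings of brown rice.
Minimise 0.5x1 + 0.6x2 + 0.3x3 + 0.29x4 + 0.69x5 + 0.43x6 subject to:
  3x1 + 3.8x2 + 2.3x3 + 3.5x4 + 3.5x6 ≥ 7.1   (fibre)
  17x1 ≥ 28   (vitamin C)
  2x1 + 6x2 + 8x3 + 5x4 + 12x5 + 5x6 ≥ 27   (protein)
  x1, x2, x3, x4, x5, x6 ≥ 0.
At the optimum only sweet potato, pasta are positive (almonds, oatmeal, eggs, brown rice = 0). There the vitamin C and protein constraints are tight.
Optimal quantities: sweet potato = 1.647 servings, pasta = 2.963 servings.
Cost = 0.5·1.647 + 0.3·2.963 = 1.7124.

€1.71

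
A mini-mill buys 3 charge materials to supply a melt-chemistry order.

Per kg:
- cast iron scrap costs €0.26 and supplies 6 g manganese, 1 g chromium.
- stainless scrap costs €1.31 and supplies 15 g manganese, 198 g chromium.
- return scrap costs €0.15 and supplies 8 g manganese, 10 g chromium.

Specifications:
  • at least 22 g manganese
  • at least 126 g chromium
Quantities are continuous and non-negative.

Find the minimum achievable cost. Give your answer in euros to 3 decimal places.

€0.978

Treat it as an LP. Let x1 = kg of cast iron scrap, x2 = kg of stainless scrap, x3 = kg of return scrap.
Minimize 0.26x1 + 1.31x2 + 0.15x3 s.t.:
  6x1 + 15x2 + 8x3 ≥ 22   (manganese)
  1x1 + 198x2 + 10x3 ≥ 126   (chromium)
  x1, x2, x3 ≥ 0.
At the optimum only stainless scrap, return scrap are positive (cast iron scrap = 0). The manganese and chromium requirements are met with equality.
Solving gives x2 = 0.5495, x3 = 1.72.
Hence cost = 1.31·0.5495 + 0.15·1.72 = €0.97785.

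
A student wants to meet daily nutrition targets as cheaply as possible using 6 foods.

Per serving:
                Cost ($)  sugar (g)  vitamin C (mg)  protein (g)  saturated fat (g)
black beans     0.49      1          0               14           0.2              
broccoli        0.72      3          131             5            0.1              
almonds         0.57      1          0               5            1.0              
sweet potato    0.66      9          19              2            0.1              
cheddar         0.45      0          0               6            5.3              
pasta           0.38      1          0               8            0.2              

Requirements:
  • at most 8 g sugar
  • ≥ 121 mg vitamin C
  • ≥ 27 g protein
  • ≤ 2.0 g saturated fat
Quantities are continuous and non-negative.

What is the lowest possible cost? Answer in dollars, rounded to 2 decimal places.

$1.45

Let x1 = servings of black beans, x2 = servings of broccoli, x3 = servings of almonds, x4 = servings of sweet potato, x5 = servings of cheddar, x6 = servings of pasta.
Minimise 0.49x1 + 0.72x2 + 0.57x3 + 0.66x4 + 0.45x5 + 0.38x6 s.t.:
  1x1 + 3x2 + 1x3 + 9x4 + 1x6 ≤ 8   (sugar)
  131x2 + 19x4 ≥ 121   (vitamin C)
  14x1 + 5x2 + 5x3 + 2x4 + 6x5 + 8x6 ≥ 27   (protein)
  0.2x1 + 0.1x2 + 1x3 + 0.1x4 + 5.3x5 + 0.2x6 ≤ 2   (saturated fat)
  x1, x2, x3, x4, x5, x6 ≥ 0.
The minimum-cost mix takes nothing from almonds, sweet potato, cheddar, pasta — only black beans, broccoli. There the vitamin C and protein constraints are tight.
That vertex is x1 = 1.599, x2 = 0.9237.
Cost = 0.49·1.599 + 0.72·0.9237 = 1.4486.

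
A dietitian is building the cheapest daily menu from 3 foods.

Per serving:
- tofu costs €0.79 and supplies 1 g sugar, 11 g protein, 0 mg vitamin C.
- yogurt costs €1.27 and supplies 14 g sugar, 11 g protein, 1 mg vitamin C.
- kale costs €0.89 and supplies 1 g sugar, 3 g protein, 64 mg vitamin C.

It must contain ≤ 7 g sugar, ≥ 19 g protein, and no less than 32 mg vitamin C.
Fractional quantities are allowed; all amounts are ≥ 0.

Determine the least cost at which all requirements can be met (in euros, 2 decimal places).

This is a linear program. Let x1 = servings of tofu, x2 = servings of yogurt, x3 = servings of kale.
min 0.79x1 + 1.27x2 + 0.89x3 s.t.:
  1x1 + 14x2 + 1x3 ≤ 7   (sugar)
  11x1 + 11x2 + 3x3 ≥ 19   (protein)
  1x2 + 64x3 ≥ 32   (vitamin C)
  x1, x2, x3 ≥ 0.
At the optimum only tofu, kale are positive (yogurt = 0). There the protein and vitamin C constraints are tight.
Solving gives x1 = 1.591, x3 = 0.5.
Cost = 0.79·1.591 + 0.89·0.5 = 1.7019.

€1.70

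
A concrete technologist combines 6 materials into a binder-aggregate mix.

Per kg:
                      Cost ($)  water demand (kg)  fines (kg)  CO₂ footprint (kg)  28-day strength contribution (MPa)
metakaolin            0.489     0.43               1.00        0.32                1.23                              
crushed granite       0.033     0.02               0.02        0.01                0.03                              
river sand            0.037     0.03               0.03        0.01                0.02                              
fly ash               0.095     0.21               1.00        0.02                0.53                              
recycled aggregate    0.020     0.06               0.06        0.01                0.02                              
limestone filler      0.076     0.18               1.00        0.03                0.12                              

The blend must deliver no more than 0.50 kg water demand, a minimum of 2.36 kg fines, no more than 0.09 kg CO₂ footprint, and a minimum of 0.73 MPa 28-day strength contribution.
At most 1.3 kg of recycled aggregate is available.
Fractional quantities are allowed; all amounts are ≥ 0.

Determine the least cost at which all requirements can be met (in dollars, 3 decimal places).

Set it up as a linear program. Let x1 = kg of metakaolin, x2 = kg of crushed granite, x3 = kg of river sand, x4 = kg of fly ash, x5 = kg of recycled aggregate, x6 = kg of limestone filler.
min 0.489x1 + 0.033x2 + 0.037x3 + 0.095x4 + 0.02x5 + 0.076x6 subject to:
  0.43x1 + 0.02x2 + 0.03x3 + 0.21x4 + 0.06x5 + 0.18x6 ≤ 0.5   (water demand)
  1x1 + 0.02x2 + 0.03x3 + 1x4 + 0.06x5 + 1x6 ≥ 2.36   (fines)
  0.32x1 + 0.01x2 + 0.01x3 + 0.02x4 + 0.01x5 + 0.03x6 ≤ 0.09   (CO₂ footprint)
  1.23x1 + 0.03x2 + 0.02x3 + 0.53x4 + 0.02x5 + 0.12x6 ≥ 0.73   (28-day strength contribution)
  x5 ≤ 1.3
  x1, x2, x3, x4, x5, x6 ≥ 0.
The minimum-cost mix takes nothing from metakaolin, crushed granite, river sand, recycled aggregate — only fly ash, limestone filler. The fines and 28-day strength contribution requirements are met with equality.
Optimal quantities: fly ash = 1.09 kg, limestone filler = 1.27 kg.
Total cost: 0.095·1.09 + 0.076·1.27 = 0.20007.

$0.200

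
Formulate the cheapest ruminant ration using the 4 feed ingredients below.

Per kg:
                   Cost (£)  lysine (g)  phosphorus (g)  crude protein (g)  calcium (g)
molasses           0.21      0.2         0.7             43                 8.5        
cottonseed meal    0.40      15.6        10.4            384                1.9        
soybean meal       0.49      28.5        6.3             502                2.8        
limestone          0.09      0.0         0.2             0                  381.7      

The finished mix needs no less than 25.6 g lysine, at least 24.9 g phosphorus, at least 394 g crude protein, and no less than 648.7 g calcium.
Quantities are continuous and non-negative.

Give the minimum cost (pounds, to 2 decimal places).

Let x1 = kg of molasses, x2 = kg of cottonseed meal, x3 = kg of soybean meal, x4 = kg of limestone.
min 0.21x1 + 0.4x2 + 0.49x3 + 0.09x4 subject to:
  0.2x1 + 15.6x2 + 28.5x3 ≥ 25.6   (lysine)
  0.7x1 + 10.4x2 + 6.3x3 + 0.2x4 ≥ 24.9   (phosphorus)
  43x1 + 384x2 + 502x3 ≥ 394   (crude protein)
  8.5x1 + 1.9x2 + 2.8x3 + 381.7x4 ≥ 648.7   (calcium)
  x1, x2, x3, x4 ≥ 0.
The cheapest feasible vertex uses only cottonseed meal, limestone; molasses, soybean meal are not used. Binding constraints: phosphorus and calcium.
Optimal quantities: cottonseed meal = 2.362 kg, limestone = 1.688 kg.
Hence cost = 0.4·2.362 + 0.09·1.688 = £1.0967.

£1.10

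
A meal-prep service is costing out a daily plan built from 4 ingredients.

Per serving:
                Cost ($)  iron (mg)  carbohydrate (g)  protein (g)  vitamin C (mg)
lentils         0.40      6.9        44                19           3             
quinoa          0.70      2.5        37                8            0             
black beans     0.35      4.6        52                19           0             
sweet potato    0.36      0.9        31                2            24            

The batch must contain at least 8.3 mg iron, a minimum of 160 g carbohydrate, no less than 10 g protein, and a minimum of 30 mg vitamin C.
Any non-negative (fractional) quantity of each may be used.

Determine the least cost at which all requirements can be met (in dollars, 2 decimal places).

$1.27

Set it up as a linear program. Let x1 = servings of lentils, x2 = servings of quinoa, x3 = servings of black beans, x4 = servings of sweet potato.
Minimise 0.4x1 + 0.7x2 + 0.35x3 + 0.36x4 subject to:
  6.9x1 + 2.5x2 + 4.6x3 + 0.9x4 ≥ 8.3   (iron)
  44x1 + 37x2 + 52x3 + 31x4 ≥ 160   (carbohydrate)
  19x1 + 8x2 + 19x3 + 2x4 ≥ 10   (protein)
  3x1 + 24x4 ≥ 30   (vitamin C)
  x1, x2, x3, x4 ≥ 0.
The minimum-cost mix takes nothing from lentils, quinoa — only black beans, sweet potato. Binding constraints: carbohydrate and vitamin C.
Solving gives x3 = 2.332, x4 = 1.25.
Hence cost = 0.35·2.332 + 0.36·1.25 = $1.2662.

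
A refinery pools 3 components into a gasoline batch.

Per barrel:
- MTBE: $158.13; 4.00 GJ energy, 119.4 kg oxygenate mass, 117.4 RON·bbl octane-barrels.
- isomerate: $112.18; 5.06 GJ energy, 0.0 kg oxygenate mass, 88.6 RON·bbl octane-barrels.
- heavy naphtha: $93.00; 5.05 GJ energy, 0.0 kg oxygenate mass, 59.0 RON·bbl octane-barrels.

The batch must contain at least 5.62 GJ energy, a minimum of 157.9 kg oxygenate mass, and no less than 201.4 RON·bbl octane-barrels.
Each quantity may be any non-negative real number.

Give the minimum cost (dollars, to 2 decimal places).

Let x1 = barrels of MTBE, x2 = barrels of isomerate, x3 = barrels of heavy naphtha.
Minimise 158.13x1 + 112.18x2 + 93x3 with:
  4x1 + 5.06x2 + 5.05x3 ≥ 5.62   (energy)
  119.4x1 ≥ 157.9   (oxygenate mass)
  117.4x1 + 88.6x2 + 59x3 ≥ 201.4   (octane-barrels)
  x1, x2, x3 ≥ 0.
At the optimum only MTBE, isomerate are positive (heavy naphtha = 0). There the oxygenate mass and octane-barrels constraints are tight.
Solving gives x1 = 1.3224, x2 = 0.52082.
Cost = 158.13·1.3224 + 112.18·0.52082 = 267.5367.

$267.54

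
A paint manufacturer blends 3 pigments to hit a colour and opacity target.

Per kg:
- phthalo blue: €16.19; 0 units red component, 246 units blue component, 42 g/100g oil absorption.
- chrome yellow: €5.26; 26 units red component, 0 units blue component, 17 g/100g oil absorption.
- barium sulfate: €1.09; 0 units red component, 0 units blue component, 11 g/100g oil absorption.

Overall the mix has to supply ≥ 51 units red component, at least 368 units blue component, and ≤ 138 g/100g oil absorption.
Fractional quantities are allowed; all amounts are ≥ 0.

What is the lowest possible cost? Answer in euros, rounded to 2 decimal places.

€34.54

Let x1 = kg of phthalo blue, x2 = kg of chrome yellow, x3 = kg of barium sulfate.
Minimize 16.19x1 + 5.26x2 + 1.09x3 with:
  26x2 ≥ 51   (red component)
  246x1 ≥ 368   (blue component)
  42x1 + 17x2 + 11x3 ≤ 138   (oil absorption)
  x1, x2, x3 ≥ 0.
The minimum-cost mix takes nothing from barium sulfate — only phthalo blue, chrome yellow. Binding constraints: red component and blue component.
Solving gives x1 = 1.496, x2 = 1.962.
Objective = 16.19·1.496 + 5.26·1.962 = 34.5404.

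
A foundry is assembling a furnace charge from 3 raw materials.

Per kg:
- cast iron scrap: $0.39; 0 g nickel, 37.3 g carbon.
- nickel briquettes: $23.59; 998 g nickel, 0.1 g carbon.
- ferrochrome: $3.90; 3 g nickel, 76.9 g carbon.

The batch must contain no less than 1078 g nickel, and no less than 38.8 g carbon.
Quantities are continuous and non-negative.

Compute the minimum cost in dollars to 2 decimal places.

Let x1 = kg of cast iron scrap, x2 = kg of nickel briquettes, x3 = kg of ferrochrome.
min 0.39x1 + 23.59x2 + 3.9x3 with:
  998x2 + 3x3 ≥ 1078   (nickel)
  37.3x1 + 0.1x2 + 76.9x3 ≥ 38.8   (carbon)
  x1, x2, x3 ≥ 0.
The optimal basis is {cast iron scrap, nickel briquettes}; ferrochrome drops out. The nickel and carbon requirements are met with equality.
Optimal quantities: cast iron scrap = 1.0373 kg, nickel briquettes = 1.0802 kg.
Objective = 0.39·1.0373 + 23.59·1.0802 = 25.8865.

$25.89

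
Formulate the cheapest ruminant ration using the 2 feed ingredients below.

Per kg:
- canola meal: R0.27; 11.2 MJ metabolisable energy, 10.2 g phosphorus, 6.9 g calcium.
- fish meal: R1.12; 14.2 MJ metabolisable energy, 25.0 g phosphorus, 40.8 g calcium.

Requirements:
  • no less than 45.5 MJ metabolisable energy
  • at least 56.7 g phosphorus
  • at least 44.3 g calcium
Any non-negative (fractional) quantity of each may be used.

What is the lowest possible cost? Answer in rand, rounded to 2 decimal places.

Let x1 = kg of canola meal, x2 = kg of fish meal.
Minimise 0.27x1 + 1.12x2 s.t.:
  11.2x1 + 14.2x2 ≥ 45.5   (metabolisable energy)
  10.2x1 + 25x2 ≥ 56.7   (phosphorus)
  6.9x1 + 40.8x2 ≥ 44.3   (calcium)
  x1, x2 ≥ 0.
Both inputs are positive at the optimum. The phosphorus and calcium requirements are met with equality.
So canola meal = 4.949 kg, fish meal = 0.2488 kg.
Hence cost = 0.27·4.949 + 1.12·0.2488 = R1.6149.

R1.61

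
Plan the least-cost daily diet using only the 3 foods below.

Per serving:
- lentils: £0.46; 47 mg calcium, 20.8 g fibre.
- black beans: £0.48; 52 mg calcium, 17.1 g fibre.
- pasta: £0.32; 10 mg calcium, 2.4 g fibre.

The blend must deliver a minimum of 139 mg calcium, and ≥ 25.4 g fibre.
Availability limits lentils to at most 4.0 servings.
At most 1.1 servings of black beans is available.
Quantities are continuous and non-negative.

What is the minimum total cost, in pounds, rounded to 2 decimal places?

£1.33

Let x1 = servings of lentils, x2 = servings of black beans, x3 = servings of pasta.
Minimize 0.46x1 + 0.48x2 + 0.32x3 with:
  47x1 + 52x2 + 10x3 ≥ 139   (calcium)
  20.8x1 + 17.1x2 + 2.4x3 ≥ 25.4   (fibre)
  x1 ≤ 4
  x2 ≤ 1.1
  x1, x2, x3 ≥ 0.
The minimum-cost mix takes nothing from pasta — only lentils, black beans. Binding constraints: calcium and the black beans cap.
That vertex is x1 = 1.74, x2 = 1.1.
Total cost: 0.46·1.74 + 0.48·1.1 = 1.3284.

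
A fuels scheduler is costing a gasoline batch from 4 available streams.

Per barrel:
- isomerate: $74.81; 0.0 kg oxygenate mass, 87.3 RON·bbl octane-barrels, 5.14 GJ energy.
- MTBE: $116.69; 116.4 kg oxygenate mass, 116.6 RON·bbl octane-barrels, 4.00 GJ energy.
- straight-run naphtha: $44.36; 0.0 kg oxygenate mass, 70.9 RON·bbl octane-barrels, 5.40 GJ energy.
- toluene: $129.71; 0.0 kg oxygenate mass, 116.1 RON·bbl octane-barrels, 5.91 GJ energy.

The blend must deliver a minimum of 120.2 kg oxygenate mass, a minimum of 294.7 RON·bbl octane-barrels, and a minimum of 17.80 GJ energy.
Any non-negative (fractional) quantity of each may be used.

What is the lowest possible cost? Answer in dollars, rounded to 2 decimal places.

Let x1 = barrels of isomerate, x2 = barrels of MTBE, x3 = barrels of straight-run naphtha, x4 = barrels of toluene.
Minimise 74.81x1 + 116.69x2 + 44.36x3 + 129.71x4 with:
  116.4x2 ≥ 120.2   (oxygenate mass)
  87.3x1 + 116.6x2 + 70.9x3 + 116.1x4 ≥ 294.7   (octane-barrels)
  5.14x1 + 4x2 + 5.4x3 + 5.91x4 ≥ 17.8   (energy)
  x1, x2, x3, x4 ≥ 0.
The cheapest feasible vertex uses only MTBE, straight-run naphtha; isomerate, toluene are not used. The oxygenate mass and energy requirements are met with equality.
So MTBE = 1.0326 barrels, straight-run naphtha = 2.5314 barrels.
Total cost: 116.69·1.0326 + 44.36·2.5314 = 232.7870.

$232.79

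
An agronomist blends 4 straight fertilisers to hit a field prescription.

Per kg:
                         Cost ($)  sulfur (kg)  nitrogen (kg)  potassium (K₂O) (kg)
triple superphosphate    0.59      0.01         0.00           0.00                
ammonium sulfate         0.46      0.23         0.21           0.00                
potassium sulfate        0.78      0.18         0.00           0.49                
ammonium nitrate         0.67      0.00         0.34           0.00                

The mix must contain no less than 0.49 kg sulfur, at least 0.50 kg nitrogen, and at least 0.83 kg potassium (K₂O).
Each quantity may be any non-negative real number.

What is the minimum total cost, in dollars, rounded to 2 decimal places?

$2.34

Let x1 = kg of triple superphosphate, x2 = kg of ammonium sulfate, x3 = kg of potassium sulfate, x4 = kg of ammonium nitrate.
Minimize 0.59x1 + 0.46x2 + 0.78x3 + 0.67x4 s.t.:
  0.01x1 + 0.23x2 + 0.18x3 ≥ 0.49   (sulfur)
  0.21x2 + 0.34x4 ≥ 0.5   (nitrogen)
  0.49x3 ≥ 0.83   (potassium (K₂O))
  x1, x2, x3, x4 ≥ 0.
The optimal basis is {ammonium sulfate, potassium sulfate, ammonium nitrate}; triple superphosphate drops out. There the sulfur, nitrogen, potassium (K₂O) constraints are tight.
Optimal quantities: ammonium sulfate = 0.8048 kg, potassium sulfate = 1.694 kg, ammonium nitrate = 0.9735 kg.
Total cost: 0.46·0.8048 + 0.78·1.694 + 0.67·0.9735 = 2.3438.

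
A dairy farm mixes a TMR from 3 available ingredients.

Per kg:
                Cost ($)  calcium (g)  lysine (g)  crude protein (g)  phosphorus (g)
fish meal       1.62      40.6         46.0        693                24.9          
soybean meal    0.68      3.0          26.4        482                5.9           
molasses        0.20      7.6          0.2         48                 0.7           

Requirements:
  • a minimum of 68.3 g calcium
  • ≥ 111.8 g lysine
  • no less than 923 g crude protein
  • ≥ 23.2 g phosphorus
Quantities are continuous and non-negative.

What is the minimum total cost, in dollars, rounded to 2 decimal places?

Let x1 = kg of fish meal, x2 = kg of soybean meal, x3 = kg of molasses.
Minimize 1.62x1 + 0.68x2 + 0.2x3 subject to:
  40.6x1 + 3x2 + 7.6x3 ≥ 68.3   (calcium)
  46x1 + 26.4x2 + 0.2x3 ≥ 111.8   (lysine)
  693x1 + 482x2 + 48x3 ≥ 923   (crude protein)
  24.9x1 + 5.9x2 + 0.7x3 ≥ 23.2   (phosphorus)
  x1, x2, x3 ≥ 0.
The minimum-cost mix takes nothing from molasses — only fish meal, soybean meal. There the calcium and lysine constraints are tight.
Solving gives x1 = 1.572, x2 = 1.496.
Cost = 1.62·1.572 + 0.68·1.496 = 3.5639.

$3.56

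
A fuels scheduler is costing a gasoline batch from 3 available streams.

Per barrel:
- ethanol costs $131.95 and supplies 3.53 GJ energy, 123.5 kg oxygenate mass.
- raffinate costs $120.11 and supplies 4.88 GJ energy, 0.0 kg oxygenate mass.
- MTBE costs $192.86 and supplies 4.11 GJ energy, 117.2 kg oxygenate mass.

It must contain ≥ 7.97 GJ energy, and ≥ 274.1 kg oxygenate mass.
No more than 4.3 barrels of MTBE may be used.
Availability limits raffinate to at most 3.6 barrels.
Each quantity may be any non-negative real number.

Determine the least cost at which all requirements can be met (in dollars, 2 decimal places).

$296.19

Let x1 = barrels of ethanol, x2 = barrels of raffinate, x3 = barrels of MTBE.
Minimize 131.95x1 + 120.11x2 + 192.86x3 s.t.:
  3.53x1 + 4.88x2 + 4.11x3 ≥ 7.97   (energy)
  123.5x1 + 117.2x3 ≥ 274.1   (oxygenate mass)
  x3 ≤ 4.3
  x2 ≤ 3.6
  x1, x2, x3 ≥ 0.
The minimum-cost mix takes nothing from MTBE — only ethanol, raffinate. Binding constraints: energy and oxygenate mass.
Solving gives x1 = 2.21943, x2 = 0.0277461.
Total cost: 131.95·2.21943 + 120.11·0.0277461 = 296.1864.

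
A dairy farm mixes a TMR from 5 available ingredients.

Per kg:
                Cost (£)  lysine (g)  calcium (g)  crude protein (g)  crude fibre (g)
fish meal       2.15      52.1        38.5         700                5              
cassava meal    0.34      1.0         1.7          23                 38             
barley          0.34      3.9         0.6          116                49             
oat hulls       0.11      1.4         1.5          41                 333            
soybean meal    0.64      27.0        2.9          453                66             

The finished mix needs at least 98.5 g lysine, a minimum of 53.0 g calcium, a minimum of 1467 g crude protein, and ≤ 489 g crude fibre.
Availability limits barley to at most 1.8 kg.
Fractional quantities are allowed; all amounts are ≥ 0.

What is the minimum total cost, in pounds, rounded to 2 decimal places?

Let x1 = kg of fish meal, x2 = kg of cassava meal, x3 = kg of barley, x4 = kg of oat hulls, x5 = kg of soybean meal.
min 2.15x1 + 0.34x2 + 0.34x3 + 0.11x4 + 0.64x5 subject to:
  52.1x1 + 1x2 + 3.9x3 + 1.4x4 + 27x5 ≥ 98.5   (lysine)
  38.5x1 + 1.7x2 + 0.6x3 + 1.5x4 + 2.9x5 ≥ 53   (calcium)
  700x1 + 23x2 + 116x3 + 41x4 + 453x5 ≥ 1467   (crude protein)
  5x1 + 38x2 + 49x3 + 333x4 + 66x5 ≤ 489   (crude fibre)
  x3 ≤ 1.8
  x1, x2, x3, x4, x5 ≥ 0.
The cheapest feasible vertex uses only fish meal, soybean meal; cassava meal, barley, oat hulls are not used. The calcium and crude protein requirements are met with equality.
That vertex is x1 = 1.282, x5 = 1.258.
Cost = 2.15·1.282 + 0.64·1.258 = 3.5614.

£3.56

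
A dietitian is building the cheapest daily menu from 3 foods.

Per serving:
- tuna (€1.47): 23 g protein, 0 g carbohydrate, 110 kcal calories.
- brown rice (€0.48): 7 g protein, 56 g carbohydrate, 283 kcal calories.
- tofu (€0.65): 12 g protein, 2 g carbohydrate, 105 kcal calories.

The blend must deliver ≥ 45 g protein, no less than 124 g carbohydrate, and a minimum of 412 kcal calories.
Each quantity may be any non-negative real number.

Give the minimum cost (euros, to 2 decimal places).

€2.65

Set it up as a linear program. Let x1 = servings of tuna, x2 = servings of brown rice, x3 = servings of tofu.
Minimize 1.47x1 + 0.48x2 + 0.65x3 s.t.:
  23x1 + 7x2 + 12x3 ≥ 45   (protein)
  56x2 + 2x3 ≥ 124   (carbohydrate)
  110x1 + 283x2 + 105x3 ≥ 412   (calories)
  x1, x2, x3 ≥ 0.
At the optimum only brown rice, tofu are positive (tuna = 0). There the protein and carbohydrate constraints are tight.
Optimal quantities: brown rice = 2.125 servings, tofu = 2.511 servings.
Objective = 0.48·2.125 + 0.65·2.511 = 2.6522.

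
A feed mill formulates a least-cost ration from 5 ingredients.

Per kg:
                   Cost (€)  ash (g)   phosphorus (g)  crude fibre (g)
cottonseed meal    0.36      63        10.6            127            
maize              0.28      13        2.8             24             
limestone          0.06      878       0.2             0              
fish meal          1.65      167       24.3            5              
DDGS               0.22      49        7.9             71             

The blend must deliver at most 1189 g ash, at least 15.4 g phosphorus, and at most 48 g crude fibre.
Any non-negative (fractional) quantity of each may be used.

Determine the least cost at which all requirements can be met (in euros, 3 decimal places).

Let x1 = kg of cottonseed meal, x2 = kg of maize, x3 = kg of limestone, x4 = kg of fish meal, x5 = kg of DDGS.
Minimize 0.36x1 + 0.28x2 + 0.06x3 + 1.65x4 + 0.22x5 subject to:
  63x1 + 13x2 + 878x3 + 167x4 + 49x5 ≤ 1189   (ash)
  10.6x1 + 2.8x2 + 0.2x3 + 24.3x4 + 7.9x5 ≥ 15.4   (phosphorus)
  127x1 + 24x2 + 5x4 + 71x5 ≤ 48   (crude fibre)
  x1, x2, x3, x4, x5 ≥ 0.
At the optimum only fish meal, DDGS are positive (cottonseed meal, maize, limestone = 0). Binding constraints: phosphorus and crude fibre.
Optimal quantities: fish meal = 0.4237 kg, DDGS = 0.6462 kg.
Hence cost = 1.65·0.4237 + 0.22·0.6462 = €0.84127.

€0.841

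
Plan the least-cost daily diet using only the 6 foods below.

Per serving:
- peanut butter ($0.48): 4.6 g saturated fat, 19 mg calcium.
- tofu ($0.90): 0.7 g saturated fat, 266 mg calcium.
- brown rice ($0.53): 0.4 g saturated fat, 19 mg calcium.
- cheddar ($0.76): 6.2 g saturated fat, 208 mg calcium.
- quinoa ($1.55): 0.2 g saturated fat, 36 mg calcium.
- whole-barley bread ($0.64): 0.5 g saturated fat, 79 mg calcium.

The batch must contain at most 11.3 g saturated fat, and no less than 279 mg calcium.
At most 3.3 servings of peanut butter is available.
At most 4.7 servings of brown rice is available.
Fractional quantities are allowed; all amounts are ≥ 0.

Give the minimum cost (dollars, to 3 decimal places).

Set it up as a linear program. Let x1 = servings of peanut butter, x2 = servings of tofu, x3 = servings of brown rice, x4 = servings of cheddar, x5 = servings of quinoa, x6 = servings of whole-barley bread.
min 0.48x1 + 0.9x2 + 0.53x3 + 0.76x4 + 1.55x5 + 0.64x6 subject to:
  4.6x1 + 0.7x2 + 0.4x3 + 6.2x4 + 0.2x5 + 0.5x6 ≤ 11.3   (saturated fat)
  19x1 + 266x2 + 19x3 + 208x4 + 36x5 + 79x6 ≥ 279   (calcium)
  x1 ≤ 3.3
  x3 ≤ 4.7
  x1, x2, x3, x4, x5, x6 ≥ 0.
At the optimum only tofu is positive (peanut butter, brown rice, cheddar, quinoa, whole-barley bread = 0). The calcium requirement is met with equality.
So tofu = 1.049 servings.
Objective = 0.9·1.049 = 0.94410.

$0.944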